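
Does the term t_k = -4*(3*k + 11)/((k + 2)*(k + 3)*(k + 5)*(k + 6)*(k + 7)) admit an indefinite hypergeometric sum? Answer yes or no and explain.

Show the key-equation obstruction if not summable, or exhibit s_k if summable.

Step 1: r(k) = (k + 2)*(k + 5)*(3*k + 14)/((k + 4)*(k + 8)*(3*k + 11)).
So A=k + 2 and B=k + 8, with C=k**2 + 23*k/3 + 44/3.
f must satisfy (k + 2)·f(k+1) − (k + 7)·f(k) = k**2 + 23*k/3 + 44/3.
deg f ≤ 5 (via 1,1,2).
Coefficient equations give f(k) = k*(k + 3)*(k + 4)*(k**2 + 13*k + 52)/180.
Then R = B(k−1)f/C = k*(k + 3)*(k + 7)*(k**2 + 13*k + 52)/(60*(3*k + 11)), so s_k = R(k)·t_k = k*(-k**2 - 13*k - 52)/(15*(k**3 + 13*k**2 + 52*k + 60)).
Δs = 4*(-3*k - 11)/(k**5 + 23*k**4 + 203*k**3 + 853*k**2 + 1692*k + 1260), as required.

Yes. s_k = k*(-k**2 - 13*k - 52)/(15*(k**3 + 13*k**2 + 52*k + 60)).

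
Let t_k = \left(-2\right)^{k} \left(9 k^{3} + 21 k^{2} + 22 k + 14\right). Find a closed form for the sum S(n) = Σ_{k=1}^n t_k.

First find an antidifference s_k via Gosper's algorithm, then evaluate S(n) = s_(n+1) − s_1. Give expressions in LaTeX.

S(n) = 6 \left(-2\right)^{n} n^{3} + 20 \left(-2\right)^{n} n^{2} + 22 \left(-2\right)^{n} n + 12 \left(-2\right)^{n} - 12

r(k) = 2*(-9*k**3 - 48*k**2 - 91*k - 66)/(9*k**3 + 21*k**2 + 22*k + 14) after simplifying.
So A=-2 and B=1, with C=k**3 + 7*k**2/3 + 22*k/9 + 14/9.
Key eq: (-2)·f(k+1) = (1)·f(k) + (k**3 + 7*k**2/3 + 22*k/9 + 14/9).
From deg A=0, deg B=0, deg C=3: d=3.
Match coefficients ⇒ f(k) = -(k + 1)*(3*k**2 - 2*k + 2)/9.
R(k) = B(k−1)·f(k)/C(k) = -(k + 1)*(3*k**2 - 2*k + 2)/(9*k**3 + 21*k**2 + 22*k + 14); s_k = R·t_k = (-2)**k*(-3*k**3 - k**2 - 2).
Check: Δs_k = (-2)**k*(9*k**3 + 21*k**2 + 22*k + 14). ✓
Evaluate: s_(n+1) = 2*(-2)**n*(3*n**3 + 10*n**2 + 11*n + 6); subtract s_(1) = 12 ⇒ S(n) = 6*(-2)**n*n**3 + 20*(-2)**n*n**2 + 22*(-2)**n*n + 12*(-2)**n - 12.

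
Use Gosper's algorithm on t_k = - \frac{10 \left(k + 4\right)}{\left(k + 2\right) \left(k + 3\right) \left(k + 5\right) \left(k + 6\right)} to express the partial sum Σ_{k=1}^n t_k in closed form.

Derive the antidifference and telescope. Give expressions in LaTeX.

Compute t_(k+1)/t_k: get (k + 2)*(k + 5)**2/((k + 4)**2*(k + 7)).
Normal form (A,B,C) = (k + 2, k + 7, k**2 + 8*k + 16).
Key eq: (k + 2)·f(k+1) = (k + 6)·f(k) + (k**2 + 8*k + 16).
deg f ≤ 4 (via 1,1,2).
Solving with deg f ≤ 4: f(k) = k*(k + 3)*(k + 4)*(k + 7)/20.
Get s_k = R·t_k = k*(-k - 7)/(2*(k**2 + 7*k + 10)) with R(k) = B(k−1)f(k)/C(k) = k*(k + 3)*(k + 6)*(k + 7)/(20*(k + 4)).
Δs = 10*(-k - 4)/(k**4 + 16*k**3 + 91*k**2 + 216*k + 180), as required.
Σ_(k=1)^n t_k = s_(n+1) − s_(1) = ((-n**2 - 9*n - 8)/(2*(n**2 + 9*n + 18))) − (-2/9), i.e. 5*n*(-n - 9)/(18*(n**2 + 9*n + 18)).

S(n) = \frac{5 n \left(- n - 9\right)}{18 \left(n^{2} + 9 n + 18\right)}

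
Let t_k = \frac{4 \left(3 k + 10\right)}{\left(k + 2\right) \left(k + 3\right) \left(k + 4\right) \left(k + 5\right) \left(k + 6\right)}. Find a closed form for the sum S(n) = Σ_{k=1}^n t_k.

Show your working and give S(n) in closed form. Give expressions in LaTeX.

S(n) = \frac{2 n \left(n^{2} + 14 n + 63\right)}{45 \left(n^{3} + 14 n^{2} + 63 n + 90\right)}

Step 1: r(k) = (k + 2)*(3*k + 13)/((k + 7)*(3*k + 10)).
Gosper form: A/B · C(k+1)/C(k) with A=k + 2, B=k + 7, C=k + 10/3.
Solve (k + 2)·f(k+1) − (k + 6)·f(k) = k + 10/3.
From deg A=1, deg B=1, deg C=1: d=4.
Match coefficients ⇒ f(k) = k*(k + 3)*(k**2 + 11*k + 38)/120.
R(k) = B(k−1)·f(k)/C(k) = k*(k + 3)*(k + 6)*(k**2 + 11*k + 38)/(40*(3*k + 10)); s_k = R·t_k = k*(k**2 + 11*k + 38)/(10*(k**3 + 11*k**2 + 38*k + 40)).
s_(k+1) − s_k = 4*(3*k + 10)/(k**5 + 20*k**4 + 155*k**3 + 580*k**2 + 1044*k + 720) = t_k.
Σ_(k=1)^n t_k = s_(n+1) − s_(1) = ((n**3 + 14*n**2 + 63*n + 50)/(10*(n**3 + 14*n**2 + 63*n + 90))) − (1/18), i.e. 2*n*(n**2 + 14*n + 63)/(45*(n**3 + 14*n**2 + 63*n + 90)).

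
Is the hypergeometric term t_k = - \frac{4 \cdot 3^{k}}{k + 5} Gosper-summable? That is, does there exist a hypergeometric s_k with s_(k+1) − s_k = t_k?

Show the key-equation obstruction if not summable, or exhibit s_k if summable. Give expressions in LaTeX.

No — t_k has no hypergeometric antidifference.

Ratio r(k) = 3*(k + 5)/(k + 6).
A = 3*k + 15, B = k + 6, C = 1.
Key eq: (3*k + 15)·f(k+1) = (k + 5)·f(k) + (1).
d = -1 from the (1,1,0) case.
Negative degree bound (-1): no f exists, t_k not Gosper-summable.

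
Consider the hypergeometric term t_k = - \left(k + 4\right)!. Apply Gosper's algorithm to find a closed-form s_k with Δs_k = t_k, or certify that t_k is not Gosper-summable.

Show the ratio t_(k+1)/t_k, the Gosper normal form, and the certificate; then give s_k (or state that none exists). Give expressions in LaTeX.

Compute t_(k+1)/t_k: get k + 5.
Normal form (A,B,C) = (k + 5, 1, 1).
f must satisfy (k + 5)·f(k+1) − (1)·f(k) = 1.
Degrees (1,0,0) ⇒ d ≤ -1.
Negative degree bound (-1): no f exists, t_k not Gosper-summable.

none (Gosper's algorithm certifies no s_k)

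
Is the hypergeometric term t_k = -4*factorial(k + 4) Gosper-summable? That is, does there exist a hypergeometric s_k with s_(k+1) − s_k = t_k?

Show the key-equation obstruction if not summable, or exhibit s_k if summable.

Ratio r(k) = k + 5.
Take A(k)=k + 5, B(k)=1, C(k)=1.
Key eq: (k + 5)·f(k+1) = (1)·f(k) + (1).
deg f ≤ -1 (via 1,0,0).
deg f ≤ -1 is impossible — no certificate.

No; the degree bound rules out any f.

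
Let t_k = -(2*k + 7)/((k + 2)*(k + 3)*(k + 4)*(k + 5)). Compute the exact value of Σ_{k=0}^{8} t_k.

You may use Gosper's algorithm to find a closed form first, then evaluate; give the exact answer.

Σ = -135/1144

r(k) = (k + 2)*(2*k + 9)/((k + 6)*(2*k + 7)) after simplifying.
So A=k + 2 and B=k + 6, with C=k + 7/2.
Need (k + 2)·f(k+1) − (k + 5)·f(k) = k + 7/2.
deg f ≤ 3 (via 1,1,1).
Coefficient equations give f(k) = k*(k + 3)*(k + 6)/16.
So s_k = (B(k−1)f/C)·t_k = (k*(k + 3)*(k + 5)*(k + 6)/(8*(2*k + 7)))·t_k = k*(-k - 6)/(8*(k**2 + 6*k + 8)).
s_(k+1) − s_k = (-2*k - 7)/(k**4 + 14*k**3 + 71*k**2 + 154*k + 120) = t_k.
Σ_(k=0)^(8) t_k = s_(9) − s_(0) = -135/1144 − (0) = -135/1144.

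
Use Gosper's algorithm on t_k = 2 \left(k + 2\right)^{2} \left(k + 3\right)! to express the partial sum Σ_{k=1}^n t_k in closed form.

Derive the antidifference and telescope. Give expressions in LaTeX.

Compute t_(k+1)/t_k: get (k + 3)**2*(k + 4)/(k + 2)**2.
Normal form (A,B,C) = (k + 4, 1, k**2 + 4*k + 4).
Need (k + 4)·f(k+1) − (1)·f(k) = k**2 + 4*k + 4.
From deg A=1, deg B=0, deg C=2: d=1.
Solve for f: f(k) = k (degree 1 ≤ 1).
Certificate R = B(k−1)f/C = k/(k + 2)**2 gives s_k = 2*k*factorial(k + 3).
s_(k+1) − s_k = 2*(k + 2)**2*factorial(k + 3) = t_k.
Evaluate: s_(n+1) = 2*(n + 1)*factorial(n + 4); subtract s_(1) = 48 ⇒ S(n) = 2*n*factorial(n + 4) + 2*factorial(n + 4) - 48.

S(n) = 2 n \left(n + 4\right)! + 2 \left(n + 4\right)! - 48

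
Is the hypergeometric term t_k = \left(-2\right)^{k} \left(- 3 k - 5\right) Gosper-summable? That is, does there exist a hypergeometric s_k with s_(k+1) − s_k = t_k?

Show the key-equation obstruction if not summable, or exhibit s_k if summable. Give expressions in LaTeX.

Yes. s_k = \left(-2\right)^{k} \left(k + 1\right).

t_(k+1)/t_k = 2*(-3*k - 8)/(3*k + 5).
Gosper form: A/B · C(k+1)/C(k) with A=-2, B=1, C=k + 5/3.
Set up (-2)·f(k+1) − (1)·f(k) − (k + 5/3) = 0.
Degrees (0,0,1) ⇒ d ≤ 1.
Solving with deg f ≤ 1: f(k) = -(k + 1)/3.
So s_k = (B(k−1)f/C)·t_k = (-(k + 1)/(3*k + 5))·t_k = (-2)**k*(k + 1).
Check: Δs_k = (-2)**k*(-3*k - 5). ✓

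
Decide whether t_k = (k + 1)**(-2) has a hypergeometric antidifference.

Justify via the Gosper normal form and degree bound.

No — the linear system for f has no solution.

Compute t_(k+1)/t_k: get (k + 1)**2/(k + 2)**2.
Take A(k)=k**2 + 2*k + 1, B(k)=k**2 + 4*k + 4, C(k)=1.
Key eq: (k**2 + 2*k + 1)·f(k+1) = (k**2 + 2*k + 1)·f(k) + (1).
Bound: deg f ≤ 0.
f = c0 ⇒ A·f(k+1) − B(k−1)·f(k) − C = -1. The system {-1 = 0} is inconsistent; no antidifference.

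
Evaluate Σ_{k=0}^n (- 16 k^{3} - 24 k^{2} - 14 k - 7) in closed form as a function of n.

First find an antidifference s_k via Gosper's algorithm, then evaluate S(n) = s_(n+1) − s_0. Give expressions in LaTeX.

S(n) = - 4 n^{4} - 16 n^{3} - 23 n^{2} - 18 n - 7

Compute t_(k+1)/t_k: get (16*k**3 + 72*k**2 + 110*k + 61)/(16*k**3 + 24*k**2 + 14*k + 7).
Factor: A=1; B=1; C=k**3 + 3*k**2/2 + 7*k/8 + 7/16.
Solve (1)·f(k+1) − (1)·f(k) = k**3 + 3*k**2/2 + 7*k/8 + 7/16.
From deg A=0, deg B=0, deg C=3: d=4.
A polynomial solution: f(k) = k*(4*k**3 - k + 4)/16.
Certificate R = B(k−1)f/C = k*(4*k**3 - k + 4)/(16*k**3 + 24*k**2 + 14*k + 7) gives s_k = k*(-4*k**3 + k - 4).
s_(k+1) − s_k = -16*k**3 - 24*k**2 - 14*k - 7 = t_k.
Σ_(k=0)^n t_k = s_(n+1) − s_(0) = (-4*n**4 - 16*n**3 - 23*n**2 - 18*n - 7) − (0), i.e. -4*n**4 - 16*n**3 - 23*n**2 - 18*n - 7.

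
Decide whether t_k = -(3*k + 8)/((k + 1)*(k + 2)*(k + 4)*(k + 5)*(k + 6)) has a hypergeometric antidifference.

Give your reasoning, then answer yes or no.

Ratio r(k) = (k + 1)*(k + 4)*(3*k + 11)/((k + 3)*(k + 7)*(3*k + 8)).
Factor: A=k + 1; B=k + 7; C=k**2 + 17*k/3 + 8.
Need (k + 1)·f(k+1) − (k + 6)·f(k) = k**2 + 17*k/3 + 8.
d = 5 from the (1,1,2) case.
Solving with deg f ≤ 5: f(k) = k*(k + 2)*(k + 3)*(k**2 + 10*k + 29)/60.
Certificate R = B(k−1)f/C = k*(k + 2)*(k + 6)*(k**2 + 10*k + 29)/(20*(3*k + 8)) gives s_k = k*(-k**2 - 10*k - 29)/(20*(k**3 + 10*k**2 + 29*k + 20)).
Verify: (-3*k - 8)/(k**5 + 18*k**4 + 121*k**3 + 372*k**2 + 508*k + 240) matches t_k.

Yes. s_k = k*(-k**2 - 10*k - 29)/(20*(k**3 + 10*k**2 + 29*k + 20)).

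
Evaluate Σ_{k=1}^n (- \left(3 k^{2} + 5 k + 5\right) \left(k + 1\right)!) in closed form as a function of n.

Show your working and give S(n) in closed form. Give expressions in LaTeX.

Ratio r(k) = (k + 2)*(5*k + 3*(k + 1)**2 + 10)/(3*k**2 + 5*k + 5).
Take A(k)=k + 2, B(k)=1, C(k)=k**2 + 5*k/3 + 5/3.
Key eq: (k + 2)·f(k+1) = (1)·f(k) + (k**2 + 5*k/3 + 5/3).
deg f ≤ 1 (via 1,0,2).
Match coefficients ⇒ f(k) = (3*k - 1)/3.
Get s_k = R·t_k = -(3*k - 1)*factorial(k + 1) with R(k) = B(k−1)f(k)/C(k) = (3*k - 1)/(3*k**2 + 5*k + 5).
s_(k+1) − s_k = -(3*k**2 + 5*k + 5)*factorial(k + 1) = t_k.
Σ_(k=1)^n t_k = s_(n+1) − s_(1) = (-(3*n + 2)*factorial(n + 2)) − (-4), i.e. -3*n*factorial(n + 2) - 2*factorial(n + 2) + 4.

S(n) = - 3 n \left(n + 2\right)! - 2 \left(n + 2\right)! + 4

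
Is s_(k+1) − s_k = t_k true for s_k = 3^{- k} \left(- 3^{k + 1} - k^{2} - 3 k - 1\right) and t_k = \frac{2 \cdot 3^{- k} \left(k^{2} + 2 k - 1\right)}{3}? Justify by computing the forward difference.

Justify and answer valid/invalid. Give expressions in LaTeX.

s_(k+1) = (-9*3**k - k**2 - 5*k - 5)/(3*3**k)
s_(k+1) − s_k = 2*(k**2 + 2*k - 1)/(3*3**k)
(s_(k+1) − s_k) − t_k = 0

Valid: the claim telescopes to t_k.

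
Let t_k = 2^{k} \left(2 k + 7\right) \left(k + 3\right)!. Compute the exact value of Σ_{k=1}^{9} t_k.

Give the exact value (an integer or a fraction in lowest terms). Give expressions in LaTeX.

The ratio is 2*(k + 4)*(2*k + 9)/(2*k + 7).
A = 2*k + 8, B = 1, C = k + 7/2.
f must satisfy (2*k + 8)·f(k+1) − (1)·f(k) = k + 7/2.
Degrees (1,0,1) ⇒ d ≤ 0.
Solving with deg f ≤ 0: f(k) = 1/2.
Then R = B(k−1)f/C = 1/(2*k + 7), so s_k = R(k)·t_k = 2**k*factorial(k + 3).
Verify: 2**k*(2*k + 7)*factorial(k + 3) matches t_k.
Σ_(k=1)^(9) t_k = s_(10) − s_(1) = 6376469299200 − (48) = 6376469299152.

Σ = 6376469299152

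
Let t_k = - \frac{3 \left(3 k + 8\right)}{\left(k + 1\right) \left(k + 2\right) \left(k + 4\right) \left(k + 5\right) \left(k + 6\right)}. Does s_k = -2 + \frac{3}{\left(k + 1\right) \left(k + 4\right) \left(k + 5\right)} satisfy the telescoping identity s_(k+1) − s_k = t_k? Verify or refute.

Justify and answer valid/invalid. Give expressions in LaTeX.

valid; difference matches t_k

s_(k+1) = -2 + 3/((k + 2)*(k + 5)*(k + 6))
s_(k+1) − s_k = 3*(-3*k - 8)/(k**5 + 18*k**4 + 121*k**3 + 372*k**2 + 508*k + 240)
(s_(k+1) − s_k) − t_k = 0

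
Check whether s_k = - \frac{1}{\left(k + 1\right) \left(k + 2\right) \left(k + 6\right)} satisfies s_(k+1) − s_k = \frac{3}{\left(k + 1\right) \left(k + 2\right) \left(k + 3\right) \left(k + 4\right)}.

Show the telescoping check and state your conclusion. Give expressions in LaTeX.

Invalid: residual \frac{6 \left(- 2 k - 11\right)}{k^{6} + 23 k^{5} + 207 k^{4} + 925 k^{3} + 2144 k^{2} + 2412 k + 1008} ≠ 0.

s_(k+1) = -1/((k + 2)*(k + 3)*(k + 7))
s_(k+1) − s_k = 3*(k + 5)/(k**5 + 19*k**4 + 131*k**3 + 401*k**2 + 540*k + 252)
(s_(k+1) − s_k) − t_k = 6*(-2*k - 11)/(k**6 + 23*k**5 + 207*k**4 + 925*k**3 + 2144*k**2 + 2412*k + 1008)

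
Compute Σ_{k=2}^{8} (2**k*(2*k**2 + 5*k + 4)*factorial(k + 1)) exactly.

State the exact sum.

Compute t_(k+1)/t_k: get 2*(2*k**3 + 13*k**2 + 29*k + 22)/(2*k**2 + 5*k + 4).
So A=2*k + 4 and B=1, with C=k**2 + 5*k/2 + 2.
Set up (2*k + 4)·f(k+1) − (1)·f(k) − (k**2 + 5*k/2 + 2) = 0.
deg f ≤ 1 (via 1,0,2).
Solving with deg f ≤ 1: f(k) = k/2.
Get s_k = R·t_k = 2**k*k*factorial(k + 1) with R(k) = B(k−1)f(k)/C(k) = k/(2*k**2 + 5*k + 4).
Δs = 2**k*(2*k**2 + 5*k + 4)*factorial(k + 1), as required.
Evaluate s at k=9 and k=2: 16721510400 and 48; difference 16721510352.

Σ = 16721510352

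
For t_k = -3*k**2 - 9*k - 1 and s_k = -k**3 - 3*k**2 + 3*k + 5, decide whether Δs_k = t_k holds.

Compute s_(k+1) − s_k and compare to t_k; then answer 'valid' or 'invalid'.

s_(k+1) = -k**3 - 6*k**2 - 6*k + 4
s_(k+1) − s_k = -3*k**2 - 9*k - 1
(s_(k+1) − s_k) − t_k = 0

valid (s_(k+1) − s_k reduces to t_k)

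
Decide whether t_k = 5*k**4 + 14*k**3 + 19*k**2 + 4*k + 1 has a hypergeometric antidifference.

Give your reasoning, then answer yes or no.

Yes. s_k = k*(k**4 + k**3 + k**2 - 4*k + 2).

Ratio r(k) = (5*k**4 + 34*k**3 + 91*k**2 + 104*k + 43)/(5*k**4 + 14*k**3 + 19*k**2 + 4*k + 1).
Take A(k)=1, B(k)=1, C(k)=k**4 + 14*k**3/5 + 19*k**2/5 + 4*k/5 + 1/5.
Solve (1)·f(k+1) − (1)·f(k) = k**4 + 14*k**3/5 + 19*k**2/5 + 4*k/5 + 1/5.
Degrees (0,0,4) ⇒ d ≤ 5.
Match coefficients ⇒ f(k) = k*(k**4 + k**3 + k**2 - 4*k + 2)/5.
Get s_k = R·t_k = k*(k**4 + k**3 + k**2 - 4*k + 2) with R(k) = B(k−1)f(k)/C(k) = k*(k**4 + k**3 + k**2 - 4*k + 2)/(5*k**4 + 14*k**3 + 19*k**2 + 4*k + 1).
Δs = 5*k**4 + 14*k**3 + 19*k**2 + 4*k + 1, as required.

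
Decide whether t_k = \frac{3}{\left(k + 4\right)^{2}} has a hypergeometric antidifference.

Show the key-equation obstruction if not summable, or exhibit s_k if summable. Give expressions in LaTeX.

No — t_k has no hypergeometric antidifference.

Ratio r(k) = (k + 4)**2/(k + 5)**2.
Factor: A=k**2 + 8*k + 16; B=k**2 + 10*k + 25; C=1.
Need (k**2 + 8*k + 16)·f(k+1) − (k**2 + 8*k + 16)·f(k) = 1.
d = 0 from the (2,2,0) case.
Generic f = c0 gives residual -1; -1 = 0 cannot hold, so t_k is not Gosper-summable.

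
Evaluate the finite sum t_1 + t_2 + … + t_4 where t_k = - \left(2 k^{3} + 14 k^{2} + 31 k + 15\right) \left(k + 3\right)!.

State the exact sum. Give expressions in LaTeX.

t_(k+1)/t_k = (2*k**4 + 28*k**3 + 145*k**2 + 322*k + 248)/(2*k**3 + 14*k**2 + 31*k + 15).
A = k + 4, B = 1, C = k**3 + 7*k**2 + 31*k/2 + 15/2.
Need (k + 4)·f(k+1) − (1)·f(k) = k**3 + 7*k**2 + 31*k/2 + 15/2.
Bound: deg f ≤ 2.
Solving with deg f ≤ 2: f(k) = (2*k**2 + 4*k - 3)/2.
R(k) = B(k−1)·f(k)/C(k) = (2*k**2 + 4*k - 3)/(2*k**3 + 14*k**2 + 31*k + 15); s_k = R·t_k = -(2*k**2 + 4*k - 3)*factorial(k + 3).
Δs = -(2*k**3 + 14*k**2 + 31*k + 15)*factorial(k + 3), as required.
Sum = s_(5) − s_(1); s_(5) = -2701440, s_(1) = -72 ⇒ -2701368.

Σ = -2701368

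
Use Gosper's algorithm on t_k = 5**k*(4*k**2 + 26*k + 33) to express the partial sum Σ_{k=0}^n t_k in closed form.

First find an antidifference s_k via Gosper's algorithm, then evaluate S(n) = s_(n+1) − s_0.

Step 1: r(k) = 5*(4*k**2 + 34*k + 63)/(4*k**2 + 26*k + 33).
Normal form (A,B,C) = (5, 1, k**2 + 13*k/2 + 33/4).
f must satisfy (5)·f(k+1) − (1)·f(k) = k**2 + 13*k/2 + 33/4.
deg f ≤ 2 (via 0,0,2).
A polynomial solution: f(k) = (k**2 + 4*k + 2)/4.
Then R = B(k−1)f/C = (k**2 + 4*k + 2)/(4*k**2 + 26*k + 33), so s_k = R(k)·t_k = 5**k*(k**2 + 4*k + 2).
Check: Δs_k = 5**k*(4*k**2 + 26*k + 33). ✓
Evaluate: s_(n+1) = 5**(n + 1)*(n**2 + 6*n + 7); subtract s_(0) = 2 ⇒ S(n) = 5*5**n*n**2 + 30*5**n*n + 35*5**n - 2.

S(n) = 5*5**n*n**2 + 30*5**n*n + 35*5**n - 2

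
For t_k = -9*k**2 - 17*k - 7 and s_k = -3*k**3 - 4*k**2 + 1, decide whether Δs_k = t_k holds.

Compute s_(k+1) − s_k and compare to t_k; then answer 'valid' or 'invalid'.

valid; difference matches t_k

s_(k+1) = -3*(k + 1)**3 - 4*(k + 1)**2 + 1
s_(k+1) − s_k = -9*k**2 - 17*k - 7
(s_(k+1) − s_k) − t_k = 0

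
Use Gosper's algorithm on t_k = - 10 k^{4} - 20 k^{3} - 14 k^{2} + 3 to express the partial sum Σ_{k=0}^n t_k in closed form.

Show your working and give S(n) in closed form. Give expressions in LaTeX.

t_(k+1)/t_k = (10*k**4 + 60*k**3 + 134*k**2 + 128*k + 41)/(10*k**4 + 20*k**3 + 14*k**2 - 3).
Factor: A=1; B=1; C=k**4 + 2*k**3 + 7*k**2/5 - 3/10.
Set up (1)·f(k+1) − (1)·f(k) − (k**4 + 2*k**3 + 7*k**2/5 - 3/10) = 0.
deg f ≤ 5 (via 0,0,4).
Solve for f: f(k) = k*(2*k**4 - 2*k**2 - 2*k - 1)/10 (degree 5 ≤ 5).
So s_k = (B(k−1)f/C)·t_k = (k*(2*k**4 - 2*k**2 - 2*k - 1)/(10*k**4 + 20*k**3 + 14*k**2 - 3))·t_k = k*(-2*k**4 + 2*k**2 + 2*k + 1).
Check: Δs_k = -10*k**4 - 20*k**3 - 14*k**2 + 3. ✓
s_(n+1) = -2*n**5 - 10*n**4 - 18*n**3 - 12*n**2 + n + 3 and s_(0) = 0, so S(n) = -2*n**5 - 10*n**4 - 18*n**3 - 12*n**2 + n + 3.

S(n) = - 2 n^{5} - 10 n^{4} - 18 n^{3} - 12 n^{2} + n + 3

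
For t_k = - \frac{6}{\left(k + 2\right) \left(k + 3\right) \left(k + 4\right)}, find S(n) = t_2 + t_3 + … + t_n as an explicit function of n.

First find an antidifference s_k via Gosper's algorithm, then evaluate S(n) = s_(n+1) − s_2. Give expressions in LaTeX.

S(n) = \frac{3 \left(- n^{2} - 7 n + 8\right)}{20 \left(n^{2} + 7 n + 12\right)}

Ratio r(k) = (k + 2)/(k + 5).
Factor: A=k + 2; B=k + 5; C=1.
Set up (k + 2)·f(k+1) − (k + 4)·f(k) − (1) = 0.
Degrees (1,1,0) ⇒ d ≤ 2.
Solve for f: f(k) = k*(k + 5)/12 (degree 2 ≤ 2).
So s_k = (B(k−1)f/C)·t_k = (k*(k + 4)*(k + 5)/12)·t_k = k*(-k - 5)/(2*(k + 2)*(k + 3)).
Δs = -6/(k**3 + 9*k**2 + 26*k + 24), as required.
Σ_(k=2)^n t_k = s_(n+1) − s_(2) = ((-n**2 - 7*n - 6)/(2*(n**2 + 7*n + 12))) − (-7/20), i.e. 3*(-n**2 - 7*n + 8)/(20*(n**2 + 7*n + 12)).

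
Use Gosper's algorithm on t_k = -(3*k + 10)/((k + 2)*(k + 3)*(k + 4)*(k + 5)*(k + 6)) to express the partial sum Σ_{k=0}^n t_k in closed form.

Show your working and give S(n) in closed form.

Step 1: r(k) = (k + 2)*(3*k + 13)/((k + 7)*(3*k + 10)).
A = k + 2, B = k + 7, C = k + 10/3.
Solve (k + 2)·f(k+1) − (k + 6)·f(k) = k + 10/3.
d = 4 from the (1,1,1) case.
A polynomial solution: f(k) = k*(k + 3)*(k**2 + 11*k + 38)/120.
R(k) = B(k−1)·f(k)/C(k) = k*(k + 3)*(k + 6)*(k**2 + 11*k + 38)/(40*(3*k + 10)); s_k = R·t_k = k*(-k**2 - 11*k - 38)/(40*(k**3 + 11*k**2 + 38*k + 40)).
Δs = (-3*k - 10)/(k**5 + 20*k**4 + 155*k**3 + 580*k**2 + 1044*k + 720), as required.
Telescope: S(n) = s_(n+1) − s_(0) = (-n**3 - 14*n**2 - 63*n - 50)/(40*(n**3 + 14*n**2 + 63*n + 90)) − (0) = (-n**3 - 14*n**2 - 63*n - 50)/(40*(n**3 + 14*n**2 + 63*n + 90)).

S(n) = (-n**3 - 14*n**2 - 63*n - 50)/(40*(n**3 + 14*n**2 + 63*n + 90))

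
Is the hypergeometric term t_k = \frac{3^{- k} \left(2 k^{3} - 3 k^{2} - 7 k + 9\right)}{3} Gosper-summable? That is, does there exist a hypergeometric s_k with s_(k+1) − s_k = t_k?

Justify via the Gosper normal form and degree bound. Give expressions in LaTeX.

Yes. s_k = 3^{- k} \left(- k^{3} + 2 k - 4\right).

Step 1: r(k) = (2*k**3 + 3*k**2 - 7*k + 1)/(3*(2*k**3 - 3*k**2 - 7*k + 9)).
Normal form (A,B,C) = (1/3, 1, k**3 - 3*k**2/2 - 7*k/2 + 9/2).
Need (1/3)·f(k+1) − (1)·f(k) = k**3 - 3*k**2/2 - 7*k/2 + 9/2.
d = 3 from the (0,0,3) case.
Solve for f: f(k) = -3*(k + 2)*(k**2 - 2*k + 2)/2 (degree 3 ≤ 3).
Get s_k = R·t_k = (-k**3 + 2*k - 4)/3**k with R(k) = B(k−1)f(k)/C(k) = -3*(k + 2)*(k**2 - 2*k + 2)/(2*k**3 - 3*k**2 - 7*k + 9).
Check: Δs_k = (3*k**3 - 4*k - (k + 1)**3 + 10)/(3*3**k). ✓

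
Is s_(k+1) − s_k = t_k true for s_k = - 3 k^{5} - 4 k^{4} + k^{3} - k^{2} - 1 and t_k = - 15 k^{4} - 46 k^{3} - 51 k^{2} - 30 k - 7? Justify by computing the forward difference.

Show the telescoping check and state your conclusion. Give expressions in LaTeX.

valid (s_(k+1) − s_k reduces to t_k)

s_(k+1) = -3*(k + 1)**5 - 4*(k + 1)**4 + (k + 1)**3 - (k + 1)**2 - 1
s_(k+1) − s_k = -15*k**4 - 46*k**3 - 51*k**2 - 30*k - 7
(s_(k+1) − s_k) − t_k = 0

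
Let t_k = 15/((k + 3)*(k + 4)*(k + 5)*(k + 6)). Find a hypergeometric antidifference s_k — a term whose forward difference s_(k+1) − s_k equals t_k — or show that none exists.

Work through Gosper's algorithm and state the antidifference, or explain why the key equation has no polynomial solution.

t_(k+1)/t_k = (k + 3)/(k + 7).
A = k + 3, B = k + 7, C = 1.
Key eq: (k + 3)·f(k+1) = (k + 6)·f(k) + (1).
Degrees (1,1,0) ⇒ d ≤ 3.
Solve for f: f(k) = k*(k**2 + 12*k + 47)/180 (degree 3 ≤ 3).
Then R = B(k−1)f/C = k*(k + 6)*(k**2 + 12*k + 47)/180, so s_k = R(k)·t_k = k*(k**2 + 12*k + 47)/(12*(k + 3)*(k + 4)*(k + 5)).
Verify: 15/(k**4 + 18*k**3 + 119*k**2 + 342*k + 360) matches t_k.

s_k = k*(k**2 + 12*k + 47)/(12*(k + 3)*(k + 4)*(k + 5))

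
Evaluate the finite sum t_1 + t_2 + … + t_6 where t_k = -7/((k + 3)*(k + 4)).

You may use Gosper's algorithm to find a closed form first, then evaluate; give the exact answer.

r(k) = (k + 3)/(k + 5) after simplifying.
So A=k + 3 and B=k + 5, with C=1.
Key eq: (k + 3)·f(k+1) = (k + 4)·f(k) + (1).
d = 1 from the (1,1,0) case.
A polynomial solution: f(k) = k/3.
Certificate R = B(k−1)f/C = k*(k + 4)/3 gives s_k = -7*k/(3*k + 9).
Δs = -7/(k**2 + 7*k + 12), as required.
Telescoping: Σ = s_(7) − s_(1) = -49/30 − (-7/12) = -21/20.

Σ = -21/20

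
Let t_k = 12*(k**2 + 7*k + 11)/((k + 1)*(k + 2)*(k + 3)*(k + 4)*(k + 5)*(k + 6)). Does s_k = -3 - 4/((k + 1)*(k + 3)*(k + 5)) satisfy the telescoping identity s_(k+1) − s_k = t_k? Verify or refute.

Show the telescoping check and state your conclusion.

s_(k+1) = -3 - 4/((k + 2)*(k + 4)*(k + 6))
s_(k+1) − s_k = 12*(k**2 + 7*k + 11)/(k**6 + 21*k**5 + 175*k**4 + 735*k**3 + 1624*k**2 + 1764*k + 720)
(s_(k+1) − s_k) − t_k = 0

valid; difference matches t_k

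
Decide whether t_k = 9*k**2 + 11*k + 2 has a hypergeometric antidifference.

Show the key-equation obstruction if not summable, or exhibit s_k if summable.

Yes. s_k = k*(3*k**2 + k - 2).

t_(k+1)/t_k = (9*k**2 + 29*k + 22)/(9*k**2 + 11*k + 2).
Factor: A=1; B=1; C=k**2 + 11*k/9 + 2/9.
Key eq: (1)·f(k+1) = (1)·f(k) + (k**2 + 11*k/9 + 2/9).
deg f ≤ 3 (via 0,0,2).
A polynomial solution: f(k) = k*(k + 1)*(3*k - 2)/9.
Certificate R = B(k−1)f/C = k*(3*k - 2)/(9*k + 2) gives s_k = k*(3*k**2 + k - 2).
Verify: 9*k**2 + 11*k + 2 matches t_k.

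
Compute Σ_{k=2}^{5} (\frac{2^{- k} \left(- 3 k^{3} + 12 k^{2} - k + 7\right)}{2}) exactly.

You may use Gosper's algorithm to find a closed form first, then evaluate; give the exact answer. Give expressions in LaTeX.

Σ = 289/64

Step 1: r(k) = (3*k**3 - 3*k**2 - 14*k - 15)/(2*(3*k**3 - 12*k**2 + k - 7)).
Normal form (A,B,C) = (1/2, 1, k**3 - 4*k**2 + k/3 - 7/3).
Set up (1/2)·f(k+1) − (1)·f(k) − (k**3 - 4*k**2 + k/3 - 7/3) = 0.
Bound: deg f ≤ 3.
Solve for f: f(k) = -2*(3*k**3 - 3*k**2 + 4*k - 3)/3 (degree 3 ≤ 3).
Get s_k = R·t_k = (3*k**3 - 3*k**2 + 4*k - 3)/2**k with R(k) = B(k−1)f(k)/C(k) = -2*(3*k**3 - 3*k**2 + 4*k - 3)/(3*k**3 - 12*k**2 + k - 7).
Δs = (-3*k**3 + 12*k**2 - k + 7)/(2*2**k), as required.
Σ_(k=2)^(5) t_k = s_(6) − s_(2) = 561/64 − (17/4) = 289/64.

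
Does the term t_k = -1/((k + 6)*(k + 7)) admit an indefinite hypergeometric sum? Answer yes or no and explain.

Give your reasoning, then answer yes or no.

Yes. s_k = -k/(6*k + 36).

Ratio r(k) = (k + 6)/(k + 8).
So A=k + 6 and B=k + 8, with C=1.
Key eq: (k + 6)·f(k+1) = (k + 7)·f(k) + (1).
d = 1 from the (1,1,0) case.
Match coefficients ⇒ f(k) = k/6.
Then R = B(k−1)f/C = k*(k + 7)/6, so s_k = R(k)·t_k = -k/(6*k + 36).
Verify: -1/(k**2 + 13*k + 42) matches t_k.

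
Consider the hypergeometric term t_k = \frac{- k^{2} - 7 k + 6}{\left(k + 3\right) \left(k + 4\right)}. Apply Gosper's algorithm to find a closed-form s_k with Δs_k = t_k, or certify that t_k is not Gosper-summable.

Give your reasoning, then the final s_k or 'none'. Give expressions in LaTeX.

s_k = \frac{k \left(3 - k\right)}{k + 3}

Compute t_(k+1)/t_k: get (k + 3)*(7*k + (k + 1)**2 + 1)/((k + 5)*(k**2 + 7*k - 6)).
Normal form (A,B,C) = (k + 3, k + 5, k**2 + 7*k - 6).
Key eq: (k + 3)·f(k+1) = (k + 4)·f(k) + (k**2 + 7*k - 6).
d = 2 from the (1,1,2) case.
Match coefficients ⇒ f(k) = k*(k - 3).
Get s_k = R·t_k = k*(3 - k)/(k + 3) with R(k) = B(k−1)f(k)/C(k) = k*(k - 3)*(k + 4)/(k**2 + 7*k - 6).
Δs = (-k**2 - 7*k + 6)/(k**2 + 7*k + 12), as required.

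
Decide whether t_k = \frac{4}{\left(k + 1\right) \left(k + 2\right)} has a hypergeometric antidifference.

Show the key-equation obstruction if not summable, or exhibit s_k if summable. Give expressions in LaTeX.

t_(k+1)/t_k = (k + 1)/(k + 3).
A = k + 1, B = k + 3, C = 1.
f must satisfy (k + 1)·f(k+1) − (k + 2)·f(k) = 1.
d = 1 from the (1,1,0) case.
Coefficient equations give f(k) = k.
Then R = B(k−1)f/C = k*(k + 2), so s_k = R(k)·t_k = 4*k/(k + 1).
s_(k+1) − s_k = 4/(k**2 + 3*k + 2) = t_k.

Yes. s_k = \frac{4 k}{k + 1}.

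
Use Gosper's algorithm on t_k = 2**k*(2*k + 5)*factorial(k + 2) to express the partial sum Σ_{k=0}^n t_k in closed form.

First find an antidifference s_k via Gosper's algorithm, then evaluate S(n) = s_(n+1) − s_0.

S(n) = 2*2**n*factorial(n + 3) - 2

Step 1: r(k) = 2*(k + 3)*(2*k + 7)/(2*k + 5).
Normal form (A,B,C) = (2*k + 6, 1, k + 5/2).
f must satisfy (2*k + 6)·f(k+1) − (1)·f(k) = k + 5/2.
Bound: deg f ≤ 0.
Match coefficients ⇒ f(k) = 1/2.
Then R = B(k−1)f/C = 1/(2*k + 5), so s_k = R(k)·t_k = 2**k*factorial(k + 2).
Check: Δs_k = 2**k*(2*k + 5)*factorial(k + 2). ✓
Evaluate: s_(n+1) = 2**(n + 1)*factorial(n + 3); subtract s_(0) = 2 ⇒ S(n) = 2*2**n*factorial(n + 3) - 2.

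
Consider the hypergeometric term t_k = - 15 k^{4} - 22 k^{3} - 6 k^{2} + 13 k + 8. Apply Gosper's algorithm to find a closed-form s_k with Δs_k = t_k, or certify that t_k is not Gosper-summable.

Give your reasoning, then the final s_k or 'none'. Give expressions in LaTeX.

The ratio is (15*k**4 + 82*k**3 + 162*k**2 + 125*k + 22)/(15*k**4 + 22*k**3 + 6*k**2 - 13*k - 8).
Take A(k)=1, B(k)=1, C(k)=k**4 + 22*k**3/15 + 2*k**2/5 - 13*k/15 - 8/15.
f must satisfy (1)·f(k+1) − (1)·f(k) = k**4 + 22*k**3/15 + 2*k**2/5 - 13*k/15 - 8/15.
d = 5 from the (0,0,4) case.
Solving with deg f ≤ 5: f(k) = k*(3*k + 1)*(k**3 - k**2 - k - 1)/15.
Get s_k = R·t_k = k*(-3*k**4 + 2*k**3 + 4*k**2 + 4*k + 1) with R(k) = B(k−1)f(k)/C(k) = k*(3*k + 1)*(k**3 - k**2 - k - 1)/(15*k**4 + 22*k**3 + 6*k**2 - 13*k - 8).
Δs = -15*k**4 - 22*k**3 - 6*k**2 + 13*k + 8, as required.

s_k = k \left(- 3 k^{4} + 2 k^{3} + 4 k^{2} + 4 k + 1\right)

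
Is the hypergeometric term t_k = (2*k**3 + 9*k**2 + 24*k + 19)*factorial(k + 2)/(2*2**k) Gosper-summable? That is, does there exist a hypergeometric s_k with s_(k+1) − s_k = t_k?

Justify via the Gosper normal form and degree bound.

Compute t_(k+1)/t_k: get (2*k**4 + 21*k**3 + 93*k**2 + 198*k + 162)/(2*(2*k**3 + 9*k**2 + 24*k + 19)).
Take A(k)=k/2 + 3/2, B(k)=1, C(k)=k**3 + 9*k**2/2 + 12*k + 19/2.
Set up (k/2 + 3/2)·f(k+1) − (1)·f(k) − (k**3 + 9*k**2/2 + 12*k + 19/2) = 0.
Bound: deg f ≤ 2.
Solve for f: f(k) = 2*k**2 + 3*k + 4 (degree 2 ≤ 2).
Then R = B(k−1)f/C = 2*(2*k**2 + 3*k + 4)/(2*k**3 + 9*k**2 + 24*k + 19), so s_k = R(k)·t_k = (2*k**2 + 3*k + 4)*factorial(k + 2)/2**k.
Check: Δs_k = (2*k**3 + 9*k**2 + 24*k + 19)*factorial(k + 2)/(2*2**k). ✓

Yes. s_k = (2*k**2 + 3*k + 4)*factorial(k + 2)/2**k.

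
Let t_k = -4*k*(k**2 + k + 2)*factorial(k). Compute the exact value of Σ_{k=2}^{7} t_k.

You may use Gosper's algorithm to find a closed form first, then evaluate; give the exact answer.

r(k) = (k + 1)**2*(k + (k + 1)**2 + 3)/(k*(k**2 + k + 2)) after simplifying.
Gosper form: A/B · C(k+1)/C(k) with A=k + 1, B=1, C=k**3 + k**2 + 2*k.
Key eq: (k + 1)·f(k+1) = (1)·f(k) + (k**3 + k**2 + 2*k).
Bound: deg f ≤ 2.
Solve for f: f(k) = k*(k - 1) (degree 2 ≤ 2).
Certificate R = B(k−1)f/C = (k - 1)/(k**2 + k + 2) gives s_k = -4*k*(k - 1)*factorial(k).
Δs = -4*k*(k**2 + k + 2)*factorial(k), as required.
Evaluate s at k=8 and k=2: -9031680 and -16; difference -9031664.

Σ = -9031664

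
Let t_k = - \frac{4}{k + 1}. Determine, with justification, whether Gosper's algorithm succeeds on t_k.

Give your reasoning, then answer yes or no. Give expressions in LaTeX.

t_(k+1)/t_k = (k + 1)/(k + 2).
A = k + 1, B = k + 2, C = 1.
Key eq: (k + 1)·f(k+1) = (k + 1)·f(k) + (1).
From deg A=1, deg B=1, deg C=0: d=0.
Write f(k) = c0. Then LHS − RHS = -1, requiring -1 = 0: contradictory. No certificate.

No — t_k has no hypergeometric antidifference.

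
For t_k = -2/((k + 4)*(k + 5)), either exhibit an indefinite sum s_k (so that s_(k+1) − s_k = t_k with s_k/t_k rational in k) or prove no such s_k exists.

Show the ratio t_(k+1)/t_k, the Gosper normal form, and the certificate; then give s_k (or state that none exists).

The ratio is (k + 4)/(k + 6).
Normal form (A,B,C) = (k + 4, k + 6, 1).
Key eq: (k + 4)·f(k+1) = (k + 5)·f(k) + (1).
deg f ≤ 1 (via 1,1,0).
Match coefficients ⇒ f(k) = k/4.
Certificate R = B(k−1)f/C = k*(k + 5)/4 gives s_k = -k/(2*k + 8).
Check: Δs_k = -2/(k**2 + 9*k + 20). ✓

s_k = -k/(2*k + 8)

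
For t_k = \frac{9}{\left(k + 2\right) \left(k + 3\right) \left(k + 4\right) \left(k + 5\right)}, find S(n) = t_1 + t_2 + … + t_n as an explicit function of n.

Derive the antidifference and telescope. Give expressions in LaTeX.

Compute t_(k+1)/t_k: get (k + 2)/(k + 6).
So A=k + 2 and B=k + 6, with C=1.
Set up (k + 2)·f(k+1) − (k + 5)·f(k) − (1) = 0.
deg f ≤ 3 (via 1,1,0).
A polynomial solution: f(k) = k*(k**2 + 9*k + 26)/72.
So s_k = (B(k−1)f/C)·t_k = (k*(k + 5)*(k**2 + 9*k + 26)/72)·t_k = k*(k**2 + 9*k + 26)/(8*(k + 2)*(k + 3)*(k + 4)).
Verify: 9/(k**4 + 14*k**3 + 71*k**2 + 154*k + 120) matches t_k.
Telescope: S(n) = s_(n+1) − s_(1) = (n**3 + 12*n**2 + 47*n + 36)/(8*(n**3 + 12*n**2 + 47*n + 60)) − (3/40) = n*(n**2 + 12*n + 47)/(20*(n**3 + 12*n**2 + 47*n + 60)).

S(n) = \frac{n \left(n^{2} + 12 n + 47\right)}{20 \left(n^{3} + 12 n^{2} + 47 n + 60\right)}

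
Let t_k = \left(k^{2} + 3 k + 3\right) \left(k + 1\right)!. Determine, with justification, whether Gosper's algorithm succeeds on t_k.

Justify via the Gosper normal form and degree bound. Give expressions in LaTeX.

Yes. s_k = \left(k + 1\right) \left(k + 1\right)!.

Step 1: r(k) = (k + 2)*(3*k + (k + 1)**2 + 6)/(k**2 + 3*k + 3).
Gosper form: A/B · C(k+1)/C(k) with A=k + 2, B=1, C=k**2 + 3*k + 3.
f must satisfy (k + 2)·f(k+1) − (1)·f(k) = k**2 + 3*k + 3.
From deg A=1, deg B=0, deg C=2: d=1.
Match coefficients ⇒ f(k) = k + 1.
Certificate R = B(k−1)f/C = (k + 1)/(k**2 + 3*k + 3) gives s_k = (k + 1)*factorial(k + 1).
s_(k+1) − s_k = (k**2 + 3*k + 3)*factorial(k + 1) = t_k.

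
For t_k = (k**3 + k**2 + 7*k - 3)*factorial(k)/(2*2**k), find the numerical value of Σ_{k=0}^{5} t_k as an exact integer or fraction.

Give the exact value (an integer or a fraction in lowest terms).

r(k) = (k + 1)*(7*k + (k + 1)**3 + (k + 1)**2 + 4)/(2*(k**3 + k**2 + 7*k - 3)) after simplifying.
So A=k/2 + 1/2 and B=1, with C=k**3 + k**2 + 7*k - 3.
Set up (k/2 + 1/2)·f(k+1) − (1)·f(k) − (k**3 + k**2 + 7*k - 3) = 0.
Bound: deg f ≤ 2.
Match coefficients ⇒ f(k) = 2*(k**2 + 4).
So s_k = (B(k−1)f/C)·t_k = (2*(k**2 + 4)/(k**3 + k**2 + 7*k - 3))·t_k = (k**2 + 4)*factorial(k)/2**k.
Verify: (k**3 + k**2 + 7*k - 3)*factorial(k)/(2*2**k) matches t_k.
Sum = s_(6) − s_(0); s_(6) = 450, s_(0) = 4 ⇒ 446.

Σ = 446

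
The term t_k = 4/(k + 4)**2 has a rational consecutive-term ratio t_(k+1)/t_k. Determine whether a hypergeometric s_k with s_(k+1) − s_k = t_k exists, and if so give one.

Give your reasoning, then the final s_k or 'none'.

r(k) = (k + 4)**2/(k + 5)**2 after simplifying.
Take A(k)=k**2 + 8*k + 16, B(k)=k**2 + 10*k + 25, C(k)=1.
Set up (k**2 + 8*k + 16)·f(k+1) − (k**2 + 8*k + 16)·f(k) − (1) = 0.
Degrees (2,2,0) ⇒ d ≤ 0.
Put f(k) = c0: A·f(k+1) − B(k−1)·f(k) − C = -1; need -1 = 0 — inconsistent ⇒ no f, not summable.

none — t_k is not Gosper-summable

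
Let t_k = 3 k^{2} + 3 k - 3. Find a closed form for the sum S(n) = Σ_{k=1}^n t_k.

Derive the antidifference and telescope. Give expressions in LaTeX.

S(n) = n \left(n^{2} + 3 n - 1\right)

Step 1: r(k) = (k + (k + 1)**2)/(k**2 + k - 1).
So A=1 and B=1, with C=k**2 + k - 1.
Set up (1)·f(k+1) − (1)·f(k) − (k**2 + k - 1) = 0.
Degrees (0,0,2) ⇒ d ≤ 3.
Coefficient equations give f(k) = k*(k - 2)*(k + 2)/3.
So s_k = (B(k−1)f/C)·t_k = (k*(k - 2)*(k + 2)/(3*(k**2 + k - 1)))·t_k = k*(k**2 - 4).
Check: Δs_k = 3*k**2 + 3*k - 3. ✓
Σ_(k=1)^n t_k = s_(n+1) − s_(1) = (n**3 + 3*n**2 - n - 3) − (-3), i.e. n*(n**2 + 3*n - 1).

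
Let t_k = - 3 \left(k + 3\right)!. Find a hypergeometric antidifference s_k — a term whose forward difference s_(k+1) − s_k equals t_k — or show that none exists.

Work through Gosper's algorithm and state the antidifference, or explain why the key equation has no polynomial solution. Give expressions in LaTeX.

not Gosper-summable; s_k does not exist

Step 1: r(k) = k + 4.
Take A(k)=k + 4, B(k)=1, C(k)=1.
Key eq: (k + 4)·f(k+1) = (1)·f(k) + (1).
From deg A=1, deg B=0, deg C=0: d=-1.
Negative degree bound (-1): no f exists, t_k not Gosper-summable.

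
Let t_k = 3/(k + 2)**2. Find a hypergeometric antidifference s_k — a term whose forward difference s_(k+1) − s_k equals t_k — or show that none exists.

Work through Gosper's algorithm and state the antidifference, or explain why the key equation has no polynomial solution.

t_(k+1)/t_k = (k + 2)**2/(k + 3)**2.
Gosper form: A/B · C(k+1)/C(k) with A=k**2 + 4*k + 4, B=k**2 + 6*k + 9, C=1.
f must satisfy (k**2 + 4*k + 4)·f(k+1) − (k**2 + 4*k + 4)·f(k) = 1.
Bound: deg f ≤ 0.
Put f(k) = c0: A·f(k+1) − B(k−1)·f(k) − C = -1; need -1 = 0 — inconsistent ⇒ no f, not summable.

none — t_k is not Gosper-summable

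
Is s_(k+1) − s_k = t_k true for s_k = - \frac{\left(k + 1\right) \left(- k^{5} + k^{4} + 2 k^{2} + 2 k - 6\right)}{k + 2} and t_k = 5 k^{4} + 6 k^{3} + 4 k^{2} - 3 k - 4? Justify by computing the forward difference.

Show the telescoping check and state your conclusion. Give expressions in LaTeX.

s_(k+1) = -(k + 2)*(2*k - (k + 1)**5 + (k + 1)**4 + 2*(k + 1)**2 - 4)/(k + 3)
s_(k+1) − s_k = (5*k**6 + 27*k**5 + 47*k**4 + 37*k**3 - 2*k**2 - 30*k - 10)/(k**2 + 5*k + 6)
(s_(k+1) − s_k) − t_k = (-4*k**5 - 17*k**4 - 16*k**3 - 7*k**2 + 8*k + 14)/(k**2 + 5*k + 6)

Invalid: residual \frac{- 4 k^{5} - 17 k^{4} - 16 k^{3} - 7 k^{2} + 8 k + 14}{k^{2} + 5 k + 6} ≠ 0.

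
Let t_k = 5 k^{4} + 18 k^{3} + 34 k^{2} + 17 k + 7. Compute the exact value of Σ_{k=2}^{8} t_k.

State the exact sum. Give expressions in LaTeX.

Σ = 74711

t_(k+1)/t_k = (5*k**4 + 38*k**3 + 118*k**2 + 159*k + 81)/(5*k**4 + 18*k**3 + 34*k**2 + 17*k + 7).
A = 1, B = 1, C = k**4 + 18*k**3/5 + 34*k**2/5 + 17*k/5 + 7/5.
Key eq: (1)·f(k+1) = (1)·f(k) + (k**4 + 18*k**3/5 + 34*k**2/5 + 17*k/5 + 7/5).
d = 5 from the (0,0,4) case.
Match coefficients ⇒ f(k) = k*(k**4 + 2*k**3 + 4*k**2 - 4*k + 4)/5.
R(k) = B(k−1)·f(k)/C(k) = k*(k**4 + 2*k**3 + 4*k**2 - 4*k + 4)/(5*k**4 + 18*k**3 + 34*k**2 + 17*k + 7); s_k = R·t_k = k*(k**4 + 2*k**3 + 4*k**2 - 4*k + 4).
Verify: 5*k**4 + 18*k**3 + 34*k**2 + 17*k + 7 matches t_k.
Telescoping: Σ = s_(9) − s_(2) = 74799 − (88) = 74711.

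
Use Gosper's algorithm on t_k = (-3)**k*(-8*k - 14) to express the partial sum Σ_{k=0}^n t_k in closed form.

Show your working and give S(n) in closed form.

S(n) = -6*(-3)**n*n - 12*(-3)**n - 2

Ratio r(k) = 3*(-4*k - 11)/(4*k + 7).
Take A(k)=-3, B(k)=1, C(k)=k + 7/4.
Key eq: (-3)·f(k+1) = (1)·f(k) + (k + 7/4).
deg f ≤ 1 (via 0,0,1).
Solving with deg f ≤ 1: f(k) = -(k + 1)/4.
Certificate R = B(k−1)f/C = -(k + 1)/(4*k + 7) gives s_k = 2*(-3)**k*(k + 1).
Δs = (-3)**k*(-8*k - 14), as required.
s_(n+1) = (-3)**(n + 1)*(2*n + 4) and s_(0) = 2, so S(n) = -6*(-3)**n*n - 12*(-3)**n - 2.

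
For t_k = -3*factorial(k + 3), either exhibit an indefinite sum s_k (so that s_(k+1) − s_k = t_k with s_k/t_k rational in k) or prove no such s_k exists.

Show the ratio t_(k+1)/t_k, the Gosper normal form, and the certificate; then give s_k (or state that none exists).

Step 1: r(k) = k + 4.
Gosper form: A/B · C(k+1)/C(k) with A=k + 4, B=1, C=1.
f must satisfy (k + 4)·f(k+1) − (1)·f(k) = 1.
Degrees (1,0,0) ⇒ d ≤ -1.
d = -1 < 0 ⇒ no nonzero polynomial f; not summable.

not Gosper-summable; s_k does not exist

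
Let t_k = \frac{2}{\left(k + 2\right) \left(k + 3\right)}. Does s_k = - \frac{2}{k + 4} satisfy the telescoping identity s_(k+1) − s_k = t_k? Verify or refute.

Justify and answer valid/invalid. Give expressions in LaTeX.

s_(k+1) = -2/(k + 5)
s_(k+1) − s_k = 2/((k + 4)*(k + 5))
(s_(k+1) − s_k) − t_k = 4*(-2*k - 7)/(k**4 + 14*k**3 + 71*k**2 + 154*k + 120)

Invalid: residual \frac{4 \left(- 2 k - 7\right)}{k^{4} + 14 k^{3} + 71 k^{2} + 154 k + 120} ≠ 0.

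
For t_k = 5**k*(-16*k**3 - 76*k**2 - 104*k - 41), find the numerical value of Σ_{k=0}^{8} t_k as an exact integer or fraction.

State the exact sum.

Σ = -6343750001

Step 1: r(k) = 5*(16*k**3 + 124*k**2 + 304*k + 237)/(16*k**3 + 76*k**2 + 104*k + 41).
Gosper form: A/B · C(k+1)/C(k) with A=5, B=1, C=k**3 + 19*k**2/4 + 13*k/2 + 41/16.
Key eq: (5)·f(k+1) = (1)·f(k) + (k**3 + 19*k**2/4 + 13*k/2 + 41/16).
Bound: deg f ≤ 3.
Solve for f: f(k) = (4*k**3 + 4*k**2 + k - 1)/16 (degree 3 ≤ 3).
Then R = B(k−1)f/C = (4*k**3 + 4*k**2 + k - 1)/(16*k**3 + 76*k**2 + 104*k + 41), so s_k = R(k)·t_k = 5**k*(-4*k**3 - 4*k**2 - k + 1).
Verify: 5**k*(-16*k**3 - 76*k**2 - 104*k - 41) matches t_k.
Sum = s_(9) − s_(0); s_(9) = -6343750000, s_(0) = 1 ⇒ -6343750001.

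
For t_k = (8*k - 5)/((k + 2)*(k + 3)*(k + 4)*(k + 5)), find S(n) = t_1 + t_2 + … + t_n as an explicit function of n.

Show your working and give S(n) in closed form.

S(n) = n*(n**2 + 12*n - 1)/(12*(n**3 + 12*n**2 + 47*n + 60))

The ratio is (k + 2)*(8*k + 3)/((k + 6)*(8*k - 5)).
Factor: A=k + 2; B=k + 6; C=k - 5/8.
f must satisfy (k + 2)·f(k+1) − (k + 5)·f(k) = k - 5/8.
Bound: deg f ≤ 3.
A polynomial solution: f(k) = k*(k - 5)*(k + 14)/192.
Then R = B(k−1)f/C = k*(k - 5)*(k + 5)*(k + 14)/(24*(8*k - 5)), so s_k = R(k)·t_k = k*(k**2 + 9*k - 70)/(24*(k + 2)*(k + 3)*(k + 4)).
s_(k+1) − s_k = (8*k - 5)/(k**4 + 14*k**3 + 71*k**2 + 154*k + 120) = t_k.
Σ_(k=1)^n t_k = s_(n+1) − s_(1) = ((n**3 + 12*n**2 - 49*n - 60)/(24*(n**3 + 12*n**2 + 47*n + 60))) − (-1/24), i.e. n*(n**2 + 12*n - 1)/(12*(n**3 + 12*n**2 + 47*n + 60)).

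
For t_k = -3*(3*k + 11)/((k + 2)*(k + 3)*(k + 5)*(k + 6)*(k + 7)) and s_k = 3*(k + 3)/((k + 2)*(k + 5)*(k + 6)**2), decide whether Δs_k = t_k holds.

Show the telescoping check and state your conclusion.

s_(k+1) = 3*(k + 4)/((k + 3)*(k + 6)*(k + 7)**2)
s_(k+1) − s_k = 3*((k + 2)*(k + 4)*(k + 5)*(k + 6) - (k + 3)**2*(k + 7)**2)/((k + 2)*(k + 3)*(k + 5)*(k + 6)**2*(k + 7)**2)
(s_(k+1) − s_k) − t_k = 9*(4*k**2 + 39*k + 87)/(k**7 + 36*k**6 + 544*k**5 + 4458*k**4 + 21307*k**3 + 59082*k**2 + 87444*k + 52920)

Invalid: residual 9*(4*k**2 + 39*k + 87)/(k**7 + 36*k**6 + 544*k**5 + 4458*k**4 + 21307*k**3 + 59082*k**2 + 87444*k + 52920) ≠ 0.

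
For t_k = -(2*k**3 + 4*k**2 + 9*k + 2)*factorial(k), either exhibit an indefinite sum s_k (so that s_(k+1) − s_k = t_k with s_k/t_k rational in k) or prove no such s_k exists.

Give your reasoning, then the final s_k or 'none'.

t_(k+1)/t_k = (2*k**4 + 12*k**3 + 33*k**2 + 40*k + 17)/(2*k**3 + 4*k**2 + 9*k + 2).
A = k + 1, B = 1, C = k**3 + 2*k**2 + 9*k/2 + 1.
Set up (k + 1)·f(k+1) − (1)·f(k) − (k**3 + 2*k**2 + 9*k/2 + 1) = 0.
From deg A=1, deg B=0, deg C=3: d=2.
A polynomial solution: f(k) = (2*k**2 + 3)/2.
So s_k = (B(k−1)f/C)·t_k = ((2*k**2 + 3)/(2*k**3 + 4*k**2 + 9*k + 2))·t_k = -(2*k**2 + 3)*factorial(k).
Verify: -(2*k**3 + 4*k**2 + 9*k + 2)*factorial(k) matches t_k.

s_k = -(2*k**2 + 3)*factorial(k)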